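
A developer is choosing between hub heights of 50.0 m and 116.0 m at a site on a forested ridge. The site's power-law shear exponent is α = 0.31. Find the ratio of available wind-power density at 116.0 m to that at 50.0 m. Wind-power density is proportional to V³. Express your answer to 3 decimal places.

2.187

Speed ratio: V_B/V_A = (z_B/z_A)^α = (116.0/50.0)^0.31 = (2.3200)^0.31 = 1.29808
Power-density ratio: P_B/P_A = (V_B/V_A)³ = (1.29808)³ = 2.18728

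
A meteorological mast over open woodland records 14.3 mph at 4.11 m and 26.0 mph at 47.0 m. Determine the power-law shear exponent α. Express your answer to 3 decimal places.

α ≈ 0.245

Power law: V₂/V₁ = (z₂/z₁)^α ⇒ α = ln(V₂/V₁) / ln(z₂/z₁)
α = ln(26.0/14.3) / ln(47.0/4.11) = ln(1.8182) / ln(11.4355)
  = 0.59784 / 2.43672 = 0.24534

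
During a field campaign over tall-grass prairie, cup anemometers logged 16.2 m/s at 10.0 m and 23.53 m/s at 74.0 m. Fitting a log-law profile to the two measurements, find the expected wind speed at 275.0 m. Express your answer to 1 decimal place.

28.3 m/s

Log law: V ∝ ln(z/z₀). From the pair, with r = V₁/V₂ = 0.68848,
ln z₀ = (ln z₁ − r·ln z₂)/(1 − r) = (2.3026 − 0.68848×4.3041)/0.31152 = -2.1209 → z₀ = 0.1199 m
V₃ = V₁ · ln(z₃/z₀)/ln(z₁/z₀) = 16.2 × 7.7376/4.4235 = 28.3375 m/s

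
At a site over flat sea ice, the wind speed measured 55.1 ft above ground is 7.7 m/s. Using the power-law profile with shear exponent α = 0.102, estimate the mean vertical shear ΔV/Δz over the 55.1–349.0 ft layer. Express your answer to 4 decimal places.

0.0054 m/s/ft

Power law: V₂ = V₁ · (z₂/z₁)^α = 7.7 × (6.3339)^0.102 = 9.2953 m/s
ΔV/Δz = (9.2953 − 7.7)/(349.0 − 55.1) = 1.5953/293.9000 = 0.00543 m/s/ft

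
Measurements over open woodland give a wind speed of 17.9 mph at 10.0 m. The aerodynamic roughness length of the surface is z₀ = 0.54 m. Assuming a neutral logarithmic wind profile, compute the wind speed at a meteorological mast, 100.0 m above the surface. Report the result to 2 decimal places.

Log law: V(z) ∝ ln(z/z₀), so V₂/V₁ = ln(z₂/z₀) / ln(z₁/z₀).
ln(100.0/0.54) = 5.2214, ln(10.0/0.54) = 2.9188
V₂ = 17.9 × 5.2214/2.9188 = 17.9 × 1.7889 = 32.0211 mph

32.02 mph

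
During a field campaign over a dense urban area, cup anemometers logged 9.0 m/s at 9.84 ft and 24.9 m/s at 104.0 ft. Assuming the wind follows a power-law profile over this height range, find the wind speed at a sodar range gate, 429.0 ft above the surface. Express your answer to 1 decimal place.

45.9 m/s

First find α: α = ln(V₂/V₁)/ln(z₂/z₁) = ln(24.9/9.0)/ln(104.0/9.84) = 1.01764/2.35794 = 0.4316
Extrapolate from 104.0 ft to 429.0 ft: V₃ = 24.9 × (429.0/104.0)^0.4316 = 24.9 × 1.8433 = 45.8992 m/s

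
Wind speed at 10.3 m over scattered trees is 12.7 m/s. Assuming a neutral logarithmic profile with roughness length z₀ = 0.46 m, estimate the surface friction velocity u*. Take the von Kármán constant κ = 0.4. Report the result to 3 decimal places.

Log law: V(z) = (u*/κ) · ln(z/z₀) ⇒ u* = κ · V / ln(z/z₀)
u* = 0.4 × 12.7 / ln(10.3/0.46) = 0.4 × 12.7 / 3.1087
   = 5.0800 / 3.1087 = 1.6341 m/s

u* ≈ 1.634 m/s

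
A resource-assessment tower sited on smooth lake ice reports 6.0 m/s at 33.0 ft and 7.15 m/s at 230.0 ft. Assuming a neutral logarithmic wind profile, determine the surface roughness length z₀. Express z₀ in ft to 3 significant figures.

z₀ ≈ 0.00132 ft

Log law: V(z) ∝ ln(z/z₀). With r = V₁/V₂ = 6.0/7.15 = 0.83916,
r · ln(z₂/z₀) = ln(z₁/z₀) ⇒ ln z₀ = (ln z₁ − r·ln z₂)/(1 − r)
ln z₀ = (3.49651 − 0.83916×5.43808) / 0.16084 = -6.6334
z₀ = exp(-6.6334) = 0.001316 ft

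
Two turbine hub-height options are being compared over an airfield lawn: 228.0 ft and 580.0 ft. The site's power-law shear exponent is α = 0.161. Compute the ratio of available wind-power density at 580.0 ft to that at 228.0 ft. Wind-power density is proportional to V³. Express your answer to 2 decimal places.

1.57

Speed ratio: V_B/V_A = (z_B/z_A)^α = (580.0/228.0)^0.161 = (2.5439)^0.161 = 1.16221
Power-density ratio: P_B/P_A = (V_B/V_A)³ = (1.16221)³ = 1.56983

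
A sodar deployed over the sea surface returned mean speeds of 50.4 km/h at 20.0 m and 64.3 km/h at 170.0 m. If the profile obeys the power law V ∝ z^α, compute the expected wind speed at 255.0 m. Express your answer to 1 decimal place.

First find α: α = ln(V₂/V₁)/ln(z₂/z₁) = ln(64.3/50.4)/ln(170.0/20.0) = 0.24357/2.14007 = 0.1138
Extrapolate from 170.0 m to 255.0 m: V₃ = 64.3 × (255.0/170.0)^0.1138 = 64.3 × 1.0472 = 67.3368 km/h

67.3 km/h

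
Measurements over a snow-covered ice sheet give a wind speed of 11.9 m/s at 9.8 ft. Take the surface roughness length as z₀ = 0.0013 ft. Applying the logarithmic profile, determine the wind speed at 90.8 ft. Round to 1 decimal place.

Log law: V(z) ∝ ln(z/z₀), so V₂/V₁ = ln(z₂/z₀) / ln(z₁/z₀).
ln(90.8/0.0013) = 11.1541, ln(9.8/0.0013) = 8.9278
V₂ = 11.9 × 11.1541/8.9278 = 11.9 × 1.2494 = 14.8674 m/s

14.9 m/s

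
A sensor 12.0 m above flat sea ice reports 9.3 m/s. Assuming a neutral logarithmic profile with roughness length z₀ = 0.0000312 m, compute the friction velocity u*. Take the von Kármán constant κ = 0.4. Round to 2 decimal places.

u* ≈ 0.29 m/s

Log law: V(z) = (u*/κ) · ln(z/z₀) ⇒ u* = κ · V / ln(z/z₀)
u* = 0.4 × 9.3 / ln(12.0/0.0000312) = 0.4 × 9.3 / 12.8600
   = 3.7200 / 12.8600 = 0.2893 m/s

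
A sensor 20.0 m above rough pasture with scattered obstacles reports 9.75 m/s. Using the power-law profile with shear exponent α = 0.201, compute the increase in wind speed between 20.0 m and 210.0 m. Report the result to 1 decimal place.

5.9 m/s

Power law: V₂ = V₁ · (z₂/z₁)^α = 9.75 × (10.5000)^0.201 = 15.6410 m/s
ΔV = 15.6410 − 9.75 = 5.8910 m/s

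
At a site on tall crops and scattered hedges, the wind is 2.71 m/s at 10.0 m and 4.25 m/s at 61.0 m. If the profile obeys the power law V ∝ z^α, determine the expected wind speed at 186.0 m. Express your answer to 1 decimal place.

First find α: α = ln(V₂/V₁)/ln(z₂/z₁) = ln(4.25/2.71)/ln(61.0/10.0) = 0.44997/1.80829 = 0.2488
Extrapolate from 61.0 m to 186.0 m: V₃ = 4.25 × (186.0/61.0)^0.2488 = 4.25 × 1.3197 = 5.6088 m/s

5.6 m/s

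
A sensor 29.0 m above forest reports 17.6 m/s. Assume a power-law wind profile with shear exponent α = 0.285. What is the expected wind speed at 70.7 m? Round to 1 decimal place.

Power-law profile: V₂ = V₁ · (z₂/z₁)^α
V₂ = 17.6 × (70.7/29.0)^0.285 = 17.6 × (2.4379)^0.285
    = 17.6 × 1.2891 = 22.6889 m/s

22.7 m/s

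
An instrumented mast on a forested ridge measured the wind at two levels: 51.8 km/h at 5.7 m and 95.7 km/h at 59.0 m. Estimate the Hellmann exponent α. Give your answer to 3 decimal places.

α ≈ 0.263

Power law: V₂/V₁ = (z₂/z₁)^α ⇒ α = ln(V₂/V₁) / ln(z₂/z₁)
α = ln(95.7/51.8) / ln(59.0/5.7) = ln(1.8475) / ln(10.3509)
  = 0.61383 / 2.33707 = 0.26265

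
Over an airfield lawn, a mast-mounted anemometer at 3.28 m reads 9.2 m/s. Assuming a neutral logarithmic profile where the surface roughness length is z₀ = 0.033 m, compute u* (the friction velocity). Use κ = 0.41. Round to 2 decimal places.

u* ≈ 0.82 m/s

Log law: V(z) = (u*/κ) · ln(z/z₀) ⇒ u* = κ · V / ln(z/z₀)
u* = 0.41 × 9.2 / ln(3.28/0.033) = 0.41 × 9.2 / 4.5991
   = 3.7720 / 4.5991 = 0.8202 m/s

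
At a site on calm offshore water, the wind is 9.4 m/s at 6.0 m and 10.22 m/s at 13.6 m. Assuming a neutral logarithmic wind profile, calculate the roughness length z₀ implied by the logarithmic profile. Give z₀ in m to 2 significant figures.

z₀ ≈ 0.00051 m

Log law: V(z) ∝ ln(z/z₀). With r = V₁/V₂ = 9.4/10.22 = 0.91977,
r · ln(z₂/z₀) = ln(z₁/z₀) ⇒ ln z₀ = (ln z₁ − r·ln z₂)/(1 − r)
ln z₀ = (1.79176 − 0.91977×2.61007) / 0.08023 = -7.5889
z₀ = exp(-7.5889) = 0.0005061 m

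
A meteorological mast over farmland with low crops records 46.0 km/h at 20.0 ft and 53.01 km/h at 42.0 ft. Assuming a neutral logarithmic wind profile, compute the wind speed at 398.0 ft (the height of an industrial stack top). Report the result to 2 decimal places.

74.26 km/h

Log law: V ∝ ln(z/z₀). From the pair, with r = V₁/V₂ = 0.86776,
ln z₀ = (ln z₁ − r·ln z₂)/(1 − r) = (2.9957 − 0.86776×3.7377)/0.13224 = -1.8729 → z₀ = 0.1537 ft
V₃ = V₁ · ln(z₃/z₀)/ln(z₁/z₀) = 46.0 × 7.8594/4.8686 = 74.2570 km/h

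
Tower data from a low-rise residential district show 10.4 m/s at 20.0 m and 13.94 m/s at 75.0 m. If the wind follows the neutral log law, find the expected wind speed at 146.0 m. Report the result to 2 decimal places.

Log law: V ∝ ln(z/z₀). From the pair, with r = V₁/V₂ = 0.74605,
ln z₀ = (ln z₁ − r·ln z₂)/(1 − r) = (2.9957 − 0.74605×4.3175)/0.25395 = -0.8874 → z₀ = 0.4117 m
V₃ = V₁ · ln(z₃/z₀)/ln(z₁/z₀) = 10.4 × 5.8710/3.8831 = 15.7240 m/s

15.72 m/s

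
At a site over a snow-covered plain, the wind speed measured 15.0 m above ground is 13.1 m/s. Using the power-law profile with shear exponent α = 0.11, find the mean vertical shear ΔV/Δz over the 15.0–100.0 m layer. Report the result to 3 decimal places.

0.036 m/s/m

Power law: V₂ = V₁ · (z₂/z₁)^α = 13.1 × (6.6667)^0.11 = 16.1399 m/s
ΔV/Δz = (16.1399 − 13.1)/(100.0 − 15.0) = 3.0399/85.0000 = 0.03576 m/s/m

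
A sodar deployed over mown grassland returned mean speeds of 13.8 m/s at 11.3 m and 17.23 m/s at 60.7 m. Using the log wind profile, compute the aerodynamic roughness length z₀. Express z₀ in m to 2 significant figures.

Log law: V(z) ∝ ln(z/z₀). With r = V₁/V₂ = 13.8/17.23 = 0.80093,
r · ln(z₂/z₀) = ln(z₁/z₀) ⇒ ln z₀ = (ln z₁ − r·ln z₂)/(1 − r)
ln z₀ = (2.42480 − 0.80093×4.10594) / 0.19907 = -4.3390
z₀ = exp(-4.3390) = 0.01305 m

z₀ ≈ 0.013 m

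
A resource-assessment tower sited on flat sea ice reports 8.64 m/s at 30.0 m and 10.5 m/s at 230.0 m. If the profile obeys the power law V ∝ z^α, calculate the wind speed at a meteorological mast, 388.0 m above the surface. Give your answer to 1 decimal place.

11.0 m/s

First find α: α = ln(V₂/V₁)/ln(z₂/z₁) = ln(10.5/8.64)/ln(230.0/30.0) = 0.19497/2.03688 = 0.0957
Extrapolate from 230.0 m to 388.0 m: V₃ = 10.5 × (388.0/230.0)^0.0957 = 10.5 × 1.0513 = 11.0390 m/s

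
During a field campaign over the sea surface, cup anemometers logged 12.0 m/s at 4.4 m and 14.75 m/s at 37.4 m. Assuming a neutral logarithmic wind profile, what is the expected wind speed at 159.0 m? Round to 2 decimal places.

Log law: V ∝ ln(z/z₀). From the pair, with r = V₁/V₂ = 0.81356,
ln z₀ = (ln z₁ − r·ln z₂)/(1 − r) = (1.4816 − 0.81356×3.6217)/0.18644 = -7.8569 → z₀ = 0.0003871 m
V₃ = V₁ · ln(z₃/z₀)/ln(z₁/z₀) = 12.0 × 12.9258/9.3385 = 16.6097 m/s

16.61 m/s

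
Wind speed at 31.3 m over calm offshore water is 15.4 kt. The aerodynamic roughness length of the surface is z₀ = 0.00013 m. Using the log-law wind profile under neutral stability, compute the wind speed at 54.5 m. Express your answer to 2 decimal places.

16.09 kt

Log law: V(z) ∝ ln(z/z₀), so V₂/V₁ = ln(z₂/z₀) / ln(z₁/z₀).
ln(54.5/0.00013) = 12.9462, ln(31.3/0.00013) = 12.3916
V₂ = 15.4 × 12.9462/12.3916 = 15.4 × 1.0448 = 16.0892 kt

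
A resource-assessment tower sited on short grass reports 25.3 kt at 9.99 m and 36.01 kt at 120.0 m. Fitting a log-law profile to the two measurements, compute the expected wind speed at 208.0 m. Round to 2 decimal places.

Log law: V ∝ ln(z/z₀). From the pair, with r = V₁/V₂ = 0.70258,
ln z₀ = (ln z₁ − r·ln z₂)/(1 − r) = (2.3016 − 0.70258×4.7875)/0.29742 = -3.5708 → z₀ = 0.02813 m
V₃ = V₁ · ln(z₃/z₀)/ln(z₁/z₀) = 25.3 × 8.9084/5.8724 = 38.3798 kt

38.38 kt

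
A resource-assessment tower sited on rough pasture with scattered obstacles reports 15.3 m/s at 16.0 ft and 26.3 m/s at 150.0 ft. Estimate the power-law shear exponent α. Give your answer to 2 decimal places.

α ≈ 0.24

Power law: V₂/V₁ = (z₂/z₁)^α ⇒ α = ln(V₂/V₁) / ln(z₂/z₁)
α = ln(26.3/15.3) / ln(150.0/16.0) = ln(1.7190) / ln(9.3750)
  = 0.54172 / 2.23805 = 0.24205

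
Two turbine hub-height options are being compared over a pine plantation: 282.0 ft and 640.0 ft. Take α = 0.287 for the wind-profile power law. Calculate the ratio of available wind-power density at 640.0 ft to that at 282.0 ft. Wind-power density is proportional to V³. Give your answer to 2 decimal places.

Speed ratio: V_B/V_A = (z_B/z_A)^α = (640.0/282.0)^0.287 = (2.2695)^0.287 = 1.26518
Power-density ratio: P_B/P_A = (V_B/V_A)³ = (1.26518)³ = 2.02515

2.03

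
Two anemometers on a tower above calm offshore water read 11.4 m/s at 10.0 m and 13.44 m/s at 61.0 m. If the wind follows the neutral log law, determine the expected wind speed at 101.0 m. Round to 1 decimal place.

Log law: V ∝ ln(z/z₀). From the pair, with r = V₁/V₂ = 0.84821,
ln z₀ = (ln z₁ − r·ln z₂)/(1 − r) = (2.3026 − 0.84821×4.1109)/0.15179 = -7.8026 → z₀ = 0.0004087 m
V₃ = V₁ · ln(z₃/z₀)/ln(z₁/z₀) = 11.4 × 12.4177/10.1051 = 14.0089 m/s

14.0 m/s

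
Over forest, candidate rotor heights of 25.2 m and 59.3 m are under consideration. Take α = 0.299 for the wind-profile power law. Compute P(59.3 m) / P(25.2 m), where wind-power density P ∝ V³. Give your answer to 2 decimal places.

Speed ratio: V_B/V_A = (z_B/z_A)^α = (59.3/25.2)^0.299 = (2.3532)^0.299 = 1.29159
Power-density ratio: P_B/P_A = (V_B/V_A)³ = (1.29159)³ = 2.15464

2.15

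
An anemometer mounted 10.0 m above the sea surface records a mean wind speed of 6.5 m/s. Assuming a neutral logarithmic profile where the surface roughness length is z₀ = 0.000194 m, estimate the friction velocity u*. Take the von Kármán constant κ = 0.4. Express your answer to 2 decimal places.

u* ≈ 0.24 m/s

Log law: V(z) = (u*/κ) · ln(z/z₀) ⇒ u* = κ · V / ln(z/z₀)
u* = 0.4 × 6.5 / ln(10.0/0.000194) = 0.4 × 6.5 / 10.8502
   = 2.6000 / 10.8502 = 0.2396 m/s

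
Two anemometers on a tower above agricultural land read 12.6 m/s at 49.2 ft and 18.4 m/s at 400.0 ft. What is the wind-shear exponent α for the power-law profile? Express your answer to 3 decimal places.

α ≈ 0.181

Power law: V₂/V₁ = (z₂/z₁)^α ⇒ α = ln(V₂/V₁) / ln(z₂/z₁)
α = ln(18.4/12.6) / ln(400.0/49.2) = ln(1.4603) / ln(8.1301)
  = 0.37865 / 2.09557 = 0.18069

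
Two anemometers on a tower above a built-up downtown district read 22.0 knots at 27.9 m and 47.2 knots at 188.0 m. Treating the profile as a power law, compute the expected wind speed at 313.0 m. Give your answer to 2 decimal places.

First find α: α = ln(V₂/V₁)/ln(z₂/z₁) = ln(47.2/22.0)/ln(188.0/27.9) = 0.76335/1.90782 = 0.4001
Extrapolate from 188.0 m to 313.0 m: V₃ = 47.2 × (313.0/188.0)^0.4001 = 47.2 × 1.2263 = 57.8792 knots

57.88 knots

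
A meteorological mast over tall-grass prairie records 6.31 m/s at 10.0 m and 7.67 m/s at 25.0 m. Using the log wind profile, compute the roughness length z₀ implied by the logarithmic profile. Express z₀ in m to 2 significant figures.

Log law: V(z) ∝ ln(z/z₀). With r = V₁/V₂ = 6.31/7.67 = 0.82269,
r · ln(z₂/z₀) = ln(z₁/z₀) ⇒ ln z₀ = (ln z₁ − r·ln z₂)/(1 − r)
ln z₀ = (2.30259 − 0.82269×3.21888) / 0.17731 = -1.9487
z₀ = exp(-1.9487) = 0.1425 m

z₀ ≈ 0.14 m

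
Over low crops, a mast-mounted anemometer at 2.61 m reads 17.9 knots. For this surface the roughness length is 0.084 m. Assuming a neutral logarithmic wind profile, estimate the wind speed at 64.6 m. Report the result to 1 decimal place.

Log law: V(z) ∝ ln(z/z₀), so V₂/V₁ = ln(z₂/z₀) / ln(z₁/z₀).
ln(64.6/0.084) = 6.6452, ln(2.61/0.084) = 3.4363
V₂ = 17.9 × 6.6452/3.4363 = 17.9 × 1.9338 = 34.6153 knots

34.6 knots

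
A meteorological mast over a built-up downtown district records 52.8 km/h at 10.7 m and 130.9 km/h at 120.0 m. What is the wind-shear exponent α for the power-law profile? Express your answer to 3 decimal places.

Power law: V₂/V₁ = (z₂/z₁)^α ⇒ α = ln(V₂/V₁) / ln(z₂/z₁)
α = ln(130.9/52.8) / ln(120.0/10.7) = ln(2.4792) / ln(11.2150)
  = 0.90792 / 2.41725 = 0.37560

α ≈ 0.376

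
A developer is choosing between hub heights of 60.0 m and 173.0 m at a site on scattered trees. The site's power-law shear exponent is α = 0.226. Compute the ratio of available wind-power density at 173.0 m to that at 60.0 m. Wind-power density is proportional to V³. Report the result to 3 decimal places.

Speed ratio: V_B/V_A = (z_B/z_A)^α = (173.0/60.0)^0.226 = (2.8833)^0.226 = 1.27039
Power-density ratio: P_B/P_A = (V_B/V_A)³ = (1.27039)³ = 2.05026

2.050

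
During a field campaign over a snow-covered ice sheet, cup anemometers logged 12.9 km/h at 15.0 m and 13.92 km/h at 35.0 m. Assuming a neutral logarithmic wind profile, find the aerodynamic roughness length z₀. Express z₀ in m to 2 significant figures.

Log law: V(z) ∝ ln(z/z₀). With r = V₁/V₂ = 12.9/13.92 = 0.92672,
r · ln(z₂/z₀) = ln(z₁/z₀) ⇒ ln z₀ = (ln z₁ − r·ln z₂)/(1 − r)
ln z₀ = (2.70805 − 0.92672×3.55535) / 0.07328 = -8.0078
z₀ = exp(-8.0078) = 0.0003329 m

z₀ ≈ 0.00033 m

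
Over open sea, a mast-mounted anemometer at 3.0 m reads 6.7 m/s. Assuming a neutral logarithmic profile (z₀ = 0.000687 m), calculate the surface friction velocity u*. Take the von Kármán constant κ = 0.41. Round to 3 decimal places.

Log law: V(z) = (u*/κ) · ln(z/z₀) ⇒ u* = κ · V / ln(z/z₀)
u* = 0.41 × 6.7 / ln(3.0/0.000687) = 0.41 × 6.7 / 8.3818
   = 2.7470 / 8.3818 = 0.3277 m/s

u* ≈ 0.328 m/s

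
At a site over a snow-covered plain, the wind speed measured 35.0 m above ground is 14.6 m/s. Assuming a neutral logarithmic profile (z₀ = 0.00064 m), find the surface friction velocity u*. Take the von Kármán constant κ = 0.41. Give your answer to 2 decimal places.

Log law: V(z) = (u*/κ) · ln(z/z₀) ⇒ u* = κ · V / ln(z/z₀)
u* = 0.41 × 14.6 / ln(35.0/0.00064) = 0.41 × 14.6 / 10.9094
   = 5.9860 / 10.9094 = 0.5487 m/s

u* ≈ 0.55 m/s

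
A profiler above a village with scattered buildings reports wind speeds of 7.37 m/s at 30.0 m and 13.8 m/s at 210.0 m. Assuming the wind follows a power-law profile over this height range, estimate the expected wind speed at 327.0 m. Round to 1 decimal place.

First find α: α = ln(V₂/V₁)/ln(z₂/z₁) = ln(13.8/7.37)/ln(210.0/30.0) = 0.62725/1.94591 = 0.3223
Extrapolate from 210.0 m to 327.0 m: V₃ = 13.8 × (327.0/210.0)^0.3223 = 13.8 × 1.1534 = 15.9175 m/s

15.9 m/s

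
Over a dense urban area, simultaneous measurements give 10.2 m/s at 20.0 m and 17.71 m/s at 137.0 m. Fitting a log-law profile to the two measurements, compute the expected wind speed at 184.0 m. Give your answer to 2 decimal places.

18.86 m/s

Log law: V ∝ ln(z/z₀). From the pair, with r = V₁/V₂ = 0.57595,
ln z₀ = (ln z₁ − r·ln z₂)/(1 − r) = (2.9957 − 0.57595×4.9200)/0.42405 = 0.3822 → z₀ = 1.466 m
V₃ = V₁ · ln(z₃/z₀)/ln(z₁/z₀) = 10.2 × 4.8327/2.6135 = 18.8612 m/s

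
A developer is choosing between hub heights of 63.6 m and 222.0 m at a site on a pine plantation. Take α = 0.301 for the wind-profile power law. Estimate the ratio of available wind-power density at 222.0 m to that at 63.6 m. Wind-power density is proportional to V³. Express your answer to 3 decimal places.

Speed ratio: V_B/V_A = (z_B/z_A)^α = (222.0/63.6)^0.301 = (3.4906)^0.301 = 1.45684
Power-density ratio: P_B/P_A = (V_B/V_A)³ = (1.45684)³ = 3.09197

3.092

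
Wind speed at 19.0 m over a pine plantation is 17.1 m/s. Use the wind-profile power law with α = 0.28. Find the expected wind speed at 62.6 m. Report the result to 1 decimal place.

23.9 m/s

Power-law profile: V₂ = V₁ · (z₂/z₁)^α
V₂ = 17.1 × (62.6/19.0)^0.28 = 17.1 × (3.2947)^0.28
    = 17.1 × 1.3963 = 23.8773 m/s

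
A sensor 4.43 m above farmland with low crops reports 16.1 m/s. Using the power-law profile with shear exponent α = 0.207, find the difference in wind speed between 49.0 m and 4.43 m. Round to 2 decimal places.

Power law: V₂ = V₁ · (z₂/z₁)^α = 16.1 × (11.0609)^0.207 = 26.4783 m/s
ΔV = 26.4783 − 16.1 = 10.3783 m/s

10.38 m/s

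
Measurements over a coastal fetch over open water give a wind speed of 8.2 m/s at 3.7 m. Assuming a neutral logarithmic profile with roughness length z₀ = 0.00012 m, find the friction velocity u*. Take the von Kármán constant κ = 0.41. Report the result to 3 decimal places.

u* ≈ 0.325 m/s

Log law: V(z) = (u*/κ) · ln(z/z₀) ⇒ u* = κ · V / ln(z/z₀)
u* = 0.41 × 8.2 / ln(3.7/0.00012) = 0.41 × 8.2 / 10.3364
   = 3.3620 / 10.3364 = 0.3253 m/s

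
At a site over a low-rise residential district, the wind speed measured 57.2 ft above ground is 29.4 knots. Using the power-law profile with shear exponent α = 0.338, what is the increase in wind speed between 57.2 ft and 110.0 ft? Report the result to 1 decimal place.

7.3 knots

Power law: V₂ = V₁ · (z₂/z₁)^α = 29.4 × (1.9231)^0.338 = 36.6723 knots
ΔV = 36.6723 − 29.4 = 7.2723 knots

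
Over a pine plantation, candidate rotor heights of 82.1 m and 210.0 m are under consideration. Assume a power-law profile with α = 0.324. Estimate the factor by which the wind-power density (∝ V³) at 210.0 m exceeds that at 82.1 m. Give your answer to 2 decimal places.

Speed ratio: V_B/V_A = (z_B/z_A)^α = (210.0/82.1)^0.324 = (2.5579)^0.324 = 1.35566
Power-density ratio: P_B/P_A = (V_B/V_A)³ = (1.35566)³ = 2.49147

2.49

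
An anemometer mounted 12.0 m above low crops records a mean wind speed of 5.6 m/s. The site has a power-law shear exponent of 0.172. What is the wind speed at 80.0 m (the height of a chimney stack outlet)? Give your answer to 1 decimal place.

7.8 m/s

Power-law profile: V₂ = V₁ · (z₂/z₁)^α
V₂ = 5.6 × (80.0/12.0)^0.172 = 5.6 × (6.6667)^0.172
    = 5.6 × 1.3858 = 7.7607 m/s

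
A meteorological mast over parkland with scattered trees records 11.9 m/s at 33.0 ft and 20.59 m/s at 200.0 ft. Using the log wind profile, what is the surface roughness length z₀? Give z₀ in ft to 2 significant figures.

z₀ ≈ 2.8 ft

Log law: V(z) ∝ ln(z/z₀). With r = V₁/V₂ = 11.9/20.59 = 0.57795,
r · ln(z₂/z₀) = ln(z₁/z₀) ⇒ ln z₀ = (ln z₁ − r·ln z₂)/(1 − r)
ln z₀ = (3.49651 − 0.57795×5.29832) / 0.42205 = 1.0291
z₀ = exp(1.0291) = 2.799 ft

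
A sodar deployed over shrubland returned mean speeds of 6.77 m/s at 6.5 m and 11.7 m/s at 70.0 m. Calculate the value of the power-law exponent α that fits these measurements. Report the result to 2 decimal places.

α ≈ 0.23

Power law: V₂/V₁ = (z₂/z₁)^α ⇒ α = ln(V₂/V₁) / ln(z₂/z₁)
α = ln(11.7/6.77) / ln(70.0/6.5) = ln(1.7282) / ln(10.7692)
  = 0.54709 / 2.37669 = 0.23019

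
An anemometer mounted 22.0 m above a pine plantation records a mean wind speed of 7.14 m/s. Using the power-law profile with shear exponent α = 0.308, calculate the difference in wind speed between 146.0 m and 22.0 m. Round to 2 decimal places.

Power law: V₂ = V₁ · (z₂/z₁)^α = 7.14 × (6.6364)^0.308 = 12.7895 m/s
ΔV = 12.7895 − 7.14 = 5.6495 m/s

5.65 m/s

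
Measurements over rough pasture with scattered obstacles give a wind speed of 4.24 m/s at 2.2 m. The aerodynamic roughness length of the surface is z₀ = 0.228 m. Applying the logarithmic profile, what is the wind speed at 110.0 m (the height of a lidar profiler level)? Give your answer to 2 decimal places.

11.56 m/s

Log law: V(z) ∝ ln(z/z₀), so V₂/V₁ = ln(z₂/z₀) / ln(z₁/z₀).
ln(110.0/0.228) = 6.1789, ln(2.2/0.228) = 2.2669
V₂ = 4.24 × 6.1789/2.2669 = 4.24 × 2.7257 = 11.5571 m/s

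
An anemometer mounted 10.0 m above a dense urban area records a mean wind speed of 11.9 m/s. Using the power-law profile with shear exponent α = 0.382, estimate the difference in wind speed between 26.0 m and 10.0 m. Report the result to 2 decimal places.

5.24 m/s

Power law: V₂ = V₁ · (z₂/z₁)^α = 11.9 × (2.6000)^0.382 = 17.1422 m/s
ΔV = 17.1422 − 11.9 = 5.2422 m/s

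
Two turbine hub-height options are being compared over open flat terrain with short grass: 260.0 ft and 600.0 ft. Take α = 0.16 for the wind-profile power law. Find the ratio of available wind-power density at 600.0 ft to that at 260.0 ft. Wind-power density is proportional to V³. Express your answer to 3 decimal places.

1.494

Speed ratio: V_B/V_A = (z_B/z_A)^α = (600.0/260.0)^0.16 = (2.3077)^0.16 = 1.14316
Power-density ratio: P_B/P_A = (V_B/V_A)³ = (1.14316)³ = 1.49391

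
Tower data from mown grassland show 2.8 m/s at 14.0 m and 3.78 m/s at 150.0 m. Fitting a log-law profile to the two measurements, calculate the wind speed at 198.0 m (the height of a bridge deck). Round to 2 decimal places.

3.89 m/s

Log law: V ∝ ln(z/z₀). From the pair, with r = V₁/V₂ = 0.74074,
ln z₀ = (ln z₁ − r·ln z₂)/(1 − r) = (2.6391 − 0.74074×5.0106)/0.25926 = -4.1369 → z₀ = 0.01597 m
V₃ = V₁ · ln(z₃/z₀)/ln(z₁/z₀) = 2.8 × 9.4251/6.7759 = 3.8947 m/s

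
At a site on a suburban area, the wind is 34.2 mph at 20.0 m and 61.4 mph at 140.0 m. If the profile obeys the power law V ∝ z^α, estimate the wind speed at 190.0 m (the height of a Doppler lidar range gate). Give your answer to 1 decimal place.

First find α: α = ln(V₂/V₁)/ln(z₂/z₁) = ln(61.4/34.2)/ln(140.0/20.0) = 0.58518/1.94591 = 0.3007
Extrapolate from 140.0 m to 190.0 m: V₃ = 61.4 × (190.0/140.0)^0.3007 = 61.4 × 1.0962 = 67.3058 mph

67.3 mph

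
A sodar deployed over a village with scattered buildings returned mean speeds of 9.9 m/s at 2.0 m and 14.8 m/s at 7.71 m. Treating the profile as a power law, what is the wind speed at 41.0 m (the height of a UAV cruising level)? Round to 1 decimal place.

24.4 m/s

First find α: α = ln(V₂/V₁)/ln(z₂/z₁) = ln(14.8/9.9)/ln(7.71/2.0) = 0.40209/1.34937 = 0.2980
Extrapolate from 7.71 m to 41.0 m: V₃ = 14.8 × (41.0/7.71)^0.2980 = 14.8 × 1.6453 = 24.3511 m/s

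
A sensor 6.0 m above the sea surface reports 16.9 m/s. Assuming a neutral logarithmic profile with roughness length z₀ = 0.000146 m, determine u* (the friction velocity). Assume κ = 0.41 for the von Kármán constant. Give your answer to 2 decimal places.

u* ≈ 0.65 m/s

Log law: V(z) = (u*/κ) · ln(z/z₀) ⇒ u* = κ · V / ln(z/z₀)
u* = 0.41 × 16.9 / ln(6.0/0.000146) = 0.41 × 16.9 / 10.6237
   = 6.9290 / 10.6237 = 0.6522 m/s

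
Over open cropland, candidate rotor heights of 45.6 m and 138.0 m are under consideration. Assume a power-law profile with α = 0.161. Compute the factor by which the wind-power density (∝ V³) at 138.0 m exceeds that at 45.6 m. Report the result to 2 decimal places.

1.71

Speed ratio: V_B/V_A = (z_B/z_A)^α = (138.0/45.6)^0.161 = (3.0263)^0.161 = 1.19516
Power-density ratio: P_B/P_A = (V_B/V_A)³ = (1.19516)³ = 1.70719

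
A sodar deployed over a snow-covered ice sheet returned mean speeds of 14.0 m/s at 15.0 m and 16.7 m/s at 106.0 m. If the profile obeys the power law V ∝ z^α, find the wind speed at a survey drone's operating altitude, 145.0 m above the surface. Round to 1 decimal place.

17.2 m/s

First find α: α = ln(V₂/V₁)/ln(z₂/z₁) = ln(16.7/14.0)/ln(106.0/15.0) = 0.17635/1.95539 = 0.0902
Extrapolate from 106.0 m to 145.0 m: V₃ = 16.7 × (145.0/106.0)^0.0902 = 16.7 × 1.0287 = 17.1786 m/s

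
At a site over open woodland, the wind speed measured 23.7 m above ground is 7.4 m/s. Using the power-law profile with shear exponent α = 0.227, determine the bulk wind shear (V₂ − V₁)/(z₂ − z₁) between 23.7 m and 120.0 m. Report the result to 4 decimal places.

Power law: V₂ = V₁ · (z₂/z₁)^α = 7.4 × (5.0633)^0.227 = 10.6939 m/s
ΔV/Δz = (10.6939 − 7.4)/(120.0 − 23.7) = 3.2939/96.3000 = 0.03421 m/s/m

0.0342 m/s/m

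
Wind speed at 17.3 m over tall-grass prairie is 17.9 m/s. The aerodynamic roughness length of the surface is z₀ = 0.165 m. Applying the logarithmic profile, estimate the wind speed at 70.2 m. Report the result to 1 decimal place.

23.3 m/s

Log law: V(z) ∝ ln(z/z₀), so V₂/V₁ = ln(z₂/z₀) / ln(z₁/z₀).
ln(70.2/0.165) = 6.0532, ln(17.3/0.165) = 4.6525
V₂ = 17.9 × 6.0532/4.6525 = 17.9 × 1.3011 = 23.2888 m/s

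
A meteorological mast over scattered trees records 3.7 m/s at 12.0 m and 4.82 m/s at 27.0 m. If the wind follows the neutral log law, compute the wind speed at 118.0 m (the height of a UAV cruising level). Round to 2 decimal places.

Log law: V ∝ ln(z/z₀). From the pair, with r = V₁/V₂ = 0.76763,
ln z₀ = (ln z₁ − r·ln z₂)/(1 − r) = (2.4849 − 0.76763×3.2958)/0.23237 = -0.1941 → z₀ = 0.8236 m
V₃ = V₁ · ln(z₃/z₀)/ln(z₁/z₀) = 3.7 × 4.9647/2.6790 = 6.8570 m/s

6.86 m/s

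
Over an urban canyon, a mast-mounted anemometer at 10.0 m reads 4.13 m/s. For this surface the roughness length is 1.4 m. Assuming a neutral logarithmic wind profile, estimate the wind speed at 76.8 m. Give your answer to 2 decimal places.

Log law: V(z) ∝ ln(z/z₀), so V₂/V₁ = ln(z₂/z₀) / ln(z₁/z₀).
ln(76.8/1.4) = 4.0047, ln(10.0/1.4) = 1.9661
V₂ = 4.13 × 4.0047/1.9661 = 4.13 × 2.0369 = 8.4123 m/s

8.41 m/s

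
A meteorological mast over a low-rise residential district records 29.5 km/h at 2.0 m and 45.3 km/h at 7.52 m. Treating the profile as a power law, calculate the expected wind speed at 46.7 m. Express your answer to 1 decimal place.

81.8 km/h

First find α: α = ln(V₂/V₁)/ln(z₂/z₁) = ln(45.3/29.5)/ln(7.52/2.0) = 0.42892/1.32442 = 0.3239
Extrapolate from 7.52 m to 46.7 m: V₃ = 45.3 × (46.7/7.52)^0.3239 = 45.3 × 1.8065 = 81.8362 km/h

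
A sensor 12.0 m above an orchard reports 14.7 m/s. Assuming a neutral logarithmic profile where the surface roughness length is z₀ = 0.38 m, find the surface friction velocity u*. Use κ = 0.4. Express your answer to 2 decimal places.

u* ≈ 1.70 m/s

Log law: V(z) = (u*/κ) · ln(z/z₀) ⇒ u* = κ · V / ln(z/z₀)
u* = 0.4 × 14.7 / ln(12.0/0.38) = 0.4 × 14.7 / 3.4525
   = 5.8800 / 3.4525 = 1.7031 m/s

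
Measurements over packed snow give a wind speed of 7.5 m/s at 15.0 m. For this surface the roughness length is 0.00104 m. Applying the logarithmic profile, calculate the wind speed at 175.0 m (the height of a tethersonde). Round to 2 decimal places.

Log law: V(z) ∝ ln(z/z₀), so V₂/V₁ = ln(z₂/z₀) / ln(z₁/z₀).
ln(175.0/0.00104) = 12.0333, ln(15.0/0.00104) = 9.5766
V₂ = 7.5 × 12.0333/9.5766 = 7.5 × 1.2565 = 9.4240 m/s

9.42 m/s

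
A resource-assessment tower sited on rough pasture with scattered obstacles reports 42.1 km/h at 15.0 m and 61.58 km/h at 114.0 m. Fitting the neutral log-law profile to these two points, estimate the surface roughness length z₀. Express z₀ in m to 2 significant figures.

z₀ ≈ 0.19 m

Log law: V(z) ∝ ln(z/z₀). With r = V₁/V₂ = 42.1/61.58 = 0.68366,
r · ln(z₂/z₀) = ln(z₁/z₀) ⇒ ln z₀ = (ln z₁ − r·ln z₂)/(1 − r)
ln z₀ = (2.70805 − 0.68366×4.73620) / 0.31634 = -1.6752
z₀ = exp(-1.6752) = 0.1873 m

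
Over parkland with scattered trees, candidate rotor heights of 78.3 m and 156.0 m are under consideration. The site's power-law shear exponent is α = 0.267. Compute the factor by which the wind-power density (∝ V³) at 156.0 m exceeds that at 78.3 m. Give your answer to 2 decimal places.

Speed ratio: V_B/V_A = (z_B/z_A)^α = (156.0/78.3)^0.267 = (1.9923)^0.267 = 1.20207
Power-density ratio: P_B/P_A = (V_B/V_A)³ = (1.20207)³ = 1.73696

1.74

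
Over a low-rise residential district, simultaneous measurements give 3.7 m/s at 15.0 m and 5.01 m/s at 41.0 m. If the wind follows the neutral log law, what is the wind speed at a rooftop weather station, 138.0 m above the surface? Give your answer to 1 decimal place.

6.6 m/s

Log law: V ∝ ln(z/z₀). From the pair, with r = V₁/V₂ = 0.73852,
ln z₀ = (ln z₁ − r·ln z₂)/(1 − r) = (2.7081 − 0.73852×3.7136)/0.26148 = -0.1320 → z₀ = 0.8764 m
V₃ = V₁ · ln(z₃/z₀)/ln(z₁/z₀) = 3.7 × 5.0592/2.8400 = 6.5912 m/s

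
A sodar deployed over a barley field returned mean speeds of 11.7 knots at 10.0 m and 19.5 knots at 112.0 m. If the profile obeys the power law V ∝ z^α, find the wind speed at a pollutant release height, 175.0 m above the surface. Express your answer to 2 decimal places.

First find α: α = ln(V₂/V₁)/ln(z₂/z₁) = ln(19.5/11.7)/ln(112.0/10.0) = 0.51083/2.41591 = 0.2114
Extrapolate from 112.0 m to 175.0 m: V₃ = 19.5 × (175.0/112.0)^0.2114 = 19.5 × 1.0990 = 21.4297 knots

21.43 knots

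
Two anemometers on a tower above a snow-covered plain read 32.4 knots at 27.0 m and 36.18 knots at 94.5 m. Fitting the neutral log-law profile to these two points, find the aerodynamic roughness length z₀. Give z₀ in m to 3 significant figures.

z₀ ≈ 0.000586 m

Log law: V(z) ∝ ln(z/z₀). With r = V₁/V₂ = 32.4/36.18 = 0.89552,
r · ln(z₂/z₀) = ln(z₁/z₀) ⇒ ln z₀ = (ln z₁ − r·ln z₂)/(1 − r)
ln z₀ = (3.29584 − 0.89552×4.54860) / 0.10448 = -7.4421
z₀ = exp(-7.4421) = 0.0005860 m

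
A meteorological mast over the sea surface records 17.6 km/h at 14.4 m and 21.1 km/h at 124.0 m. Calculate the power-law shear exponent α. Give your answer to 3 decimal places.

Power law: V₂/V₁ = (z₂/z₁)^α ⇒ α = ln(V₂/V₁) / ln(z₂/z₁)
α = ln(21.1/17.6) / ln(124.0/14.4) = ln(1.1989) / ln(8.6111)
  = 0.18137 / 2.15305 = 0.08424

α ≈ 0.084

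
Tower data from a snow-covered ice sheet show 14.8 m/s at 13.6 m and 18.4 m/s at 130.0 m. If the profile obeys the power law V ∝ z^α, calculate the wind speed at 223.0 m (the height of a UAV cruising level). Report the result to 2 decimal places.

First find α: α = ln(V₂/V₁)/ln(z₂/z₁) = ln(18.4/14.8)/ln(130.0/13.6) = 0.21772/2.25746 = 0.0964
Extrapolate from 130.0 m to 223.0 m: V₃ = 18.4 × (223.0/130.0)^0.0964 = 18.4 × 1.0534 = 19.3830 m/s

19.38 m/s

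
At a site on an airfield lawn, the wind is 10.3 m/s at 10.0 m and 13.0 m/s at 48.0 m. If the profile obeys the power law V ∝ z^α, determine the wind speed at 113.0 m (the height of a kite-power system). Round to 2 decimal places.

First find α: α = ln(V₂/V₁)/ln(z₂/z₁) = ln(13.0/10.3)/ln(48.0/10.0) = 0.23281/1.56862 = 0.1484
Extrapolate from 48.0 m to 113.0 m: V₃ = 13.0 × (113.0/48.0)^0.1484 = 13.0 × 1.1355 = 14.7615 m/s

14.76 m/s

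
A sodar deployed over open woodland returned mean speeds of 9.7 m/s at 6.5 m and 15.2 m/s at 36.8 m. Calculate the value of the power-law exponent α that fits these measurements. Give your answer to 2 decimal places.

Power law: V₂/V₁ = (z₂/z₁)^α ⇒ α = ln(V₂/V₁) / ln(z₂/z₁)
α = ln(15.2/9.7) / ln(36.8/6.5) = ln(1.5670) / ln(5.6615)
  = 0.44917 / 1.73370 = 0.25908

α ≈ 0.26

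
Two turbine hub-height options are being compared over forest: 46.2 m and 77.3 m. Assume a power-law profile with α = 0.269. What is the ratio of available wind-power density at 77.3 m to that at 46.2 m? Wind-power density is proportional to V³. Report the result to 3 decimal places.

1.515

Speed ratio: V_B/V_A = (z_B/z_A)^α = (77.3/46.2)^0.269 = (1.6732)^0.269 = 1.14850
Power-density ratio: P_B/P_A = (V_B/V_A)³ = (1.14850)³ = 1.51494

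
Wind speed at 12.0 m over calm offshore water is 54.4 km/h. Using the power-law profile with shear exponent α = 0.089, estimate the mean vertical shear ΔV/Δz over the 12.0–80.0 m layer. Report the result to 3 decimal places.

0.147 km/h/m

Power law: V₂ = V₁ · (z₂/z₁)^α = 54.4 × (6.6667)^0.089 = 64.4061 km/h
ΔV/Δz = (64.4061 − 54.4)/(80.0 − 12.0) = 10.0061/68.0000 = 0.14715 km/h/m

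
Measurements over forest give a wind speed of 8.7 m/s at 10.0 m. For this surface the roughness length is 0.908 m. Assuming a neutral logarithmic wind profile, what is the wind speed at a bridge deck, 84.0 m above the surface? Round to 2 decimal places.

16.42 m/s

Log law: V(z) ∝ ln(z/z₀), so V₂/V₁ = ln(z₂/z₀) / ln(z₁/z₀).
ln(84.0/0.908) = 4.5273, ln(10.0/0.908) = 2.3991
V₂ = 8.7 × 4.5273/2.3991 = 8.7 × 1.8871 = 16.4177 m/s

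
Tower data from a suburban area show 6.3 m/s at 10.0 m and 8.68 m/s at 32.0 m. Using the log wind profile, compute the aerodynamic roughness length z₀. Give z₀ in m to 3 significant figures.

Log law: V(z) ∝ ln(z/z₀). With r = V₁/V₂ = 6.3/8.68 = 0.72581,
r · ln(z₂/z₀) = ln(z₁/z₀) ⇒ ln z₀ = (ln z₁ − r·ln z₂)/(1 − r)
ln z₀ = (2.30259 − 0.72581×3.46574) / 0.27419 = -0.7763
z₀ = exp(-0.7763) = 0.4601 m

z₀ ≈ 0.460 m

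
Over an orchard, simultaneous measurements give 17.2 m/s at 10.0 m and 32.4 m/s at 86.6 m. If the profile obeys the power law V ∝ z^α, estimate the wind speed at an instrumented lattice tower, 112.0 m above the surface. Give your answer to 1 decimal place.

First find α: α = ln(V₂/V₁)/ln(z₂/z₁) = ln(32.4/17.2)/ln(86.6/10.0) = 0.63325/2.15871 = 0.2933
Extrapolate from 86.6 m to 112.0 m: V₃ = 32.4 × (112.0/86.6)^0.2933 = 32.4 × 1.0784 = 34.9391 m/s

34.9 m/s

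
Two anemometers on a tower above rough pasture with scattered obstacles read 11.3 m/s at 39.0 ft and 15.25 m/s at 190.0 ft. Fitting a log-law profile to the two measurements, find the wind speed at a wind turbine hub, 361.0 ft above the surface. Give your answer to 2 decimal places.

Log law: V ∝ ln(z/z₀). From the pair, with r = V₁/V₂ = 0.74098,
ln z₀ = (ln z₁ − r·ln z₂)/(1 − r) = (3.6636 − 0.74098×5.2470)/0.25902 = -0.8663 → z₀ = 0.4205 ft
V₃ = V₁ · ln(z₃/z₀)/ln(z₁/z₀) = 11.3 × 6.7552/4.5299 = 16.8511 m/s

16.85 m/s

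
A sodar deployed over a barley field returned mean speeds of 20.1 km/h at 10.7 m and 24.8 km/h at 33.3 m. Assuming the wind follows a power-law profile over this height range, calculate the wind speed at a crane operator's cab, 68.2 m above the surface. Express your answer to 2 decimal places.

28.32 km/h

First find α: α = ln(V₂/V₁)/ln(z₂/z₁) = ln(24.8/20.1)/ln(33.3/10.7) = 0.21012/1.13531 = 0.1851
Extrapolate from 33.3 m to 68.2 m: V₃ = 24.8 × (68.2/33.3)^0.1851 = 24.8 × 1.1419 = 28.3188 km/h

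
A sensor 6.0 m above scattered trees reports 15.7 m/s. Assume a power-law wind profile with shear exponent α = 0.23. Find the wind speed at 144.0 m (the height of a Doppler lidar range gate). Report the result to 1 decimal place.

32.6 m/s

Power-law profile: V₂ = V₁ · (z₂/z₁)^α
V₂ = 15.7 × (144.0/6.0)^0.23 = 15.7 × (24.0000)^0.23
    = 15.7 × 2.0771 = 32.6098 m/s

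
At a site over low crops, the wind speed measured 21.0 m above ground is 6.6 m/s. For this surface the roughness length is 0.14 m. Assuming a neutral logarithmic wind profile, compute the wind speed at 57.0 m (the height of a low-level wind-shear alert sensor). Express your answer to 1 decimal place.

7.9 m/s

Log law: V(z) ∝ ln(z/z₀), so V₂/V₁ = ln(z₂/z₀) / ln(z₁/z₀).
ln(57.0/0.14) = 6.0092, ln(21.0/0.14) = 5.0106
V₂ = 6.6 × 6.0092/5.0106 = 6.6 × 1.1993 = 7.9153 m/s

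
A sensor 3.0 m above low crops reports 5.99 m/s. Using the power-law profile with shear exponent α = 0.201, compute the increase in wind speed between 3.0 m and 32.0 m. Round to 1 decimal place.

Power law: V₂ = V₁ · (z₂/z₁)^α = 5.99 × (10.6667)^0.201 = 9.6396 m/s
ΔV = 9.6396 − 5.99 = 3.6496 m/s

3.6 m/s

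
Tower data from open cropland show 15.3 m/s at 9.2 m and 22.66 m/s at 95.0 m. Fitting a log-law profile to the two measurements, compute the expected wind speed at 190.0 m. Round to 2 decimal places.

24.85 m/s

Log law: V ∝ ln(z/z₀). From the pair, with r = V₁/V₂ = 0.67520,
ln z₀ = (ln z₁ − r·ln z₂)/(1 − r) = (2.2192 − 0.67520×4.5539)/0.32480 = -2.6341 → z₀ = 0.07178 m
V₃ = V₁ · ln(z₃/z₀)/ln(z₁/z₀) = 15.3 × 7.8811/4.8533 = 24.8451 m/s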